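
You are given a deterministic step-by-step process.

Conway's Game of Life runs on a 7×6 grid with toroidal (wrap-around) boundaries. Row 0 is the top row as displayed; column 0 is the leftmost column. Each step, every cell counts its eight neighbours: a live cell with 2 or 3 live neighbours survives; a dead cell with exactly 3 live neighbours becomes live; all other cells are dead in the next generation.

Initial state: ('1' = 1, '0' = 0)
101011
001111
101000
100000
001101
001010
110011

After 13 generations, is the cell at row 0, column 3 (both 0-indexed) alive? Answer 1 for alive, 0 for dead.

0

step 0: 101011
001111
101000
100000
001101
001010
110011
step 1: 001000
001000
101010
101101
011111
001000
001000
step 2: 011100
001000
101010
000000
000001
000010
011100
step 3: 000000
000000
010100
000001
000000
001110
010010
step 4: 000000
000000
000000
000000
000110
001110
001010
step 5: 000000
000000
000000
000000
001010
001001
001010
step 6: 000000
000000
000000
000000
000100
011011
000100
step 7: 000000
000000
000000
000000
001110
001010
001110
step 8: 000100
000000
000000
000100
001010
010001
001010
step 9: 000100
000000
000000
000100
001110
011011
001110
step 10: 001110
000000
000000
001110
010001
010001
010001
step 11: 001110
000100
000100
001110
010101
011011
010101
step 12: 000000
000000
000000
000000
010001
010001
010001
step 13: 000000
000000
000000
000000
000000
011011
000000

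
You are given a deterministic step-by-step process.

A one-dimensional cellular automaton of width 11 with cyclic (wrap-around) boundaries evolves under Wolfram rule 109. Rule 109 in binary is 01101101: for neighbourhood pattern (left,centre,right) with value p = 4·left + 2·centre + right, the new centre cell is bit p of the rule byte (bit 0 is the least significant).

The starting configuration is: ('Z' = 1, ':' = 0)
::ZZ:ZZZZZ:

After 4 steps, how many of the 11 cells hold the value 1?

0) ::ZZ:ZZZZZ:
1) Z:ZZZZ:::Z:
2) ZZZ::Z:Z:ZZ
3) ::Z::ZZZZZ:
4) Z:Z::Z:::Z:

4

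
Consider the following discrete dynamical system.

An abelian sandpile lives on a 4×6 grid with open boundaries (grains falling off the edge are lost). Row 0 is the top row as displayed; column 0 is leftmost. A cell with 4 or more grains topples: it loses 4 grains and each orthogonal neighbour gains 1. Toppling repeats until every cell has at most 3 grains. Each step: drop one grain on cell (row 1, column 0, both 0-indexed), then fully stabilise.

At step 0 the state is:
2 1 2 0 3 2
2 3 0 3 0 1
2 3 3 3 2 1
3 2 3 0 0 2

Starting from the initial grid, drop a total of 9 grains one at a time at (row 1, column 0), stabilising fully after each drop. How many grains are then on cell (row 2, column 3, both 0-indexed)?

1

t=0: 2 1 2 0 3 2
2 3 0 3 0 1
2 3 3 3 2 1
3 2 3 0 0 2
t=1: 2 1 2 0 3 2
3 3 0 3 0 1
2 3 3 3 2 1
3 2 3 0 0 2
t=2: 3 2 2 1 3 2
2 1 3 0 1 1
1 3 2 1 3 1
1 1 1 2 0 2
t=3: 3 2 2 1 3 2
3 1 3 0 1 1
1 3 2 1 3 1
1 1 1 2 0 2
t=4: 0 3 2 1 3 2
1 2 3 0 1 1
2 3 2 1 3 1
1 1 1 2 0 2
t=5: 0 3 2 1 3 2
2 2 3 0 1 1
2 3 2 1 3 1
1 1 1 2 0 2
t=6: 0 3 2 1 3 2
3 2 3 0 1 1
2 3 2 1 3 1
1 1 1 2 0 2
t=7: 1 3 2 1 3 2
0 3 3 0 1 1
3 3 2 1 3 1
1 1 1 2 0 2
t=8: 1 3 2 1 3 2
1 3 3 0 1 1
3 3 2 1 3 1
1 1 1 2 0 2
t=9: 1 3 2 1 3 2
2 3 3 0 1 1
3 3 2 1 3 1
1 1 1 2 0 2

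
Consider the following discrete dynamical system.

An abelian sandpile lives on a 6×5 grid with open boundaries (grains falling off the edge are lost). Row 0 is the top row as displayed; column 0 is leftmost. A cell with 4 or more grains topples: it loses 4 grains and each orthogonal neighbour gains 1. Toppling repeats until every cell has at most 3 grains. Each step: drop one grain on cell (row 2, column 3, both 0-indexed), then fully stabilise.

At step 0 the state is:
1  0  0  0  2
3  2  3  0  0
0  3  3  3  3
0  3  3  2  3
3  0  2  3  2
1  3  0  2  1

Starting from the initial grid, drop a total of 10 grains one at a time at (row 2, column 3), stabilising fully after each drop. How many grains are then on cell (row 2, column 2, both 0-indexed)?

2

k=0  1  0  0  0  2
3  2  3  0  0
0  3  3  3  3
0  3  3  2  3
3  0  2  3  2
1  3  0  2  1
k=1  2  1  1  0  2
0  1  1  2  1
2  2  3  3  1
1  1  3  2  2
3  2  0  2  0
1  3  1  3  2
k=2  2  1  1  0  2
0  1  2  3  1
2  3  1  2  2
1  2  1  0  3
3  2  1  3  0
1  3  1  3  2
k=3  2  1  1  0  2
0  1  2  3  1
2  3  1  3  2
1  2  1  0  3
3  2  1  3  0
1  3  1  3  2
k=4  2  1  1  1  2
0  1  3  0  2
2  3  2  1  3
1  2  1  1  3
3  2  1  3  0
1  3  1  3  2
k=5  2  1  1  1  2
0  1  3  0  2
2  3  2  2  3
1  2  1  1  3
3  2  1  3  0
1  3  1  3  2
k=6  2  1  1  1  2
0  1  3  0  2
2  3  2  3  3
1  2  1  1  3
3  2  1  3  0
1  3  1  3  2
k=7  2  1  1  1  2
0  1  3  1  3
2  3  3  1  1
1  2  1  3  0
3  2  1  3  1
1  3  1  3  2
k=8  2  1  1  1  2
0  1  3  1  3
2  3  3  2  1
1  2  1  3  0
3  2  1  3  1
1  3  1  3  2
k=9  2  1  1  1  2
0  1  3  1  3
2  3  3  3  1
1  2  1  3  0
3  2  1  3  1
1  3  1  3  2
k=10  2  1  2  1  2
0  3  0  3  3
3  0  2  2  2
1  3  3  1  1
3  2  2  1  2
1  3  2  0  3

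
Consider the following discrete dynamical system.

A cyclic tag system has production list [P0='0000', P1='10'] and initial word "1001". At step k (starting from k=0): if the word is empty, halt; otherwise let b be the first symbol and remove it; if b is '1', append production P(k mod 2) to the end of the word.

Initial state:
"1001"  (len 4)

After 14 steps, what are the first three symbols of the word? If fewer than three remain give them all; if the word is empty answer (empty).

(empty)

gen 0: "1001"  (len 4)
gen 1: "0010000"  (len 7)
gen 2: "010000"  (len 6)
gen 3: "10000"  (len 5)
gen 4: "000010"  (len 6)
gen 5: "00010"  (len 5)
gen 6: "0010"  (len 4)
gen 7: "010"  (len 3)
gen 8: "10"  (len 2)
gen 9: "00000"  (len 5)
gen 10: "0000"  (len 4)
gen 11: "000"  (len 3)
gen 12: "00"  (len 2)
gen 13: "0"  (len 1)
gen 14: (halted — word empty)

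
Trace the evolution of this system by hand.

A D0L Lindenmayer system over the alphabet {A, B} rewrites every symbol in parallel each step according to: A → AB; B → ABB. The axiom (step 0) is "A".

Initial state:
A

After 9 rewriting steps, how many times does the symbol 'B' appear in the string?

2584

k=0  A
k=1  AB
k=2  ABABB
k=3  ABABBABABBABB
k=4  ABABBABABBABBABABBABABBABBABABBABB
k=5  ABABBABABBABBABABBABABBABBABABBABBABABBABABBABBABABBABABBABBABABBABBABABBABABBABBABABBABB
k=6  ABABBABABBABBABABBABABBABBABABBABBABABBABABBABBABABBABABBA…ABBABABBABABBABBABABBABABBABBABABBABBABABBABABBABBABABBABB  (len 233)
k=7  ABABBABABBABBABABBABABBABBABABBABBABABBABABBABBABABBABABBA…ABBABABBABABBABBABABBABABBABBABABBABBABABBABABBABBABABBABB  (len 610)
k=8  ABABBABABBABBABABBABABBABBABABBABBABABBABABBABBABABBABABBA…ABBABABBABABBABBABABBABABBABBABABBABBABABBABABBABBABABBABB  (len 1597)
k=9  ABABBABABBABBABABBABABBABBABABBABBABABBABABBABBABABBABABBA…ABBABABBABABBABBABABBABABBABBABABBABBABABBABABBABBABABBABB  (len 4181)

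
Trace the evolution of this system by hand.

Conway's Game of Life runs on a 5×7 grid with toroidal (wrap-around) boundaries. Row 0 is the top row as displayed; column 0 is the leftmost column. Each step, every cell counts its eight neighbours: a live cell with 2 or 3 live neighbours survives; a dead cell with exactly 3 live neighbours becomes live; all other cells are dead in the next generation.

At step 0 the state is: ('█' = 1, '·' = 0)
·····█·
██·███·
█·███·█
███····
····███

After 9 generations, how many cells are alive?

14

[0] ·····█·
██·███·
█·███·█
███····
····███
[1] █··█···
██·····
·······
··█····
██··███
[2] ··█·██·
██·····
·█·····
██···██
███████
[3] ·······
███····
··█····
···█···
·······
[4] ·█·····
·██····
··██···
·······
·······
[5] ·██····
·█·█···
·███···
·······
·······
[6] ·██····
█··█···
·█·█···
··█····
·······
[7] ·██····
█··█···
·█·█···
··█····
·██····
[8] █··█···
█··█···
·█·█···
···█···
···█···
[9] ··███··
██·██··
···██··
···██··
··███··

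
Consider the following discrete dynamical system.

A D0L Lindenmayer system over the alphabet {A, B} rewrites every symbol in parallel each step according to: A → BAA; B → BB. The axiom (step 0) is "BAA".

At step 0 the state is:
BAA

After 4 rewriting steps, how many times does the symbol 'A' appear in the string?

step 0: BAA
step 1: BBBAABAA
step 2: BBBBBBBAABAABBBAABAA
step 3: BBBBBBBBBBBBBBBAABAABBBAABAABBBBBBBAABAABBBAABAA
step 4: BBBBBBBBBBBBBBBBBBBBBBBBBBBBBBBAABAABBBAABAABBBBBBBAABAABBBAABAABBBBBBBBBBBBBBBAABAABBBAABAABBBBBBBAABAABBBAABAA

32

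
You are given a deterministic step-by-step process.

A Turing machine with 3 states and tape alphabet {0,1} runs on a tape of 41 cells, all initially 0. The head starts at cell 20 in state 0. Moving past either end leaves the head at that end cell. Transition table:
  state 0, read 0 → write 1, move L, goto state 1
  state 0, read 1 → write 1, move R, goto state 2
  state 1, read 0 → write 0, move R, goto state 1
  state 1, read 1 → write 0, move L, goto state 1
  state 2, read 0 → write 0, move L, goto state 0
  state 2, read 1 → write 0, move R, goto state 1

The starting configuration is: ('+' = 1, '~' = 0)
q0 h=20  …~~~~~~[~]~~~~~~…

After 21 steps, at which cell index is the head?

37

[0] q0 h=20  …~~~~~~[~]~~~~~~…
[1] q1 h=19  …~~~~~~[~]+~~~~~…
[2] q1 h=20  …~~~~~~[+]~~~~~~…
[3] q1 h=19  …~~~~~~[~]~~~~~~…
[4] q1 h=20  …~~~~~~[~]~~~~~~…
[5] q1 h=21  …~~~~~~[~]~~~~~~…
[6] q1 h=22  …~~~~~~[~]~~~~~~…
[7] q1 h=23  …~~~~~~[~]~~~~~~…
[8] q1 h=24  …~~~~~~[~]~~~~~~…
[9] q1 h=25  …~~~~~~[~]~~~~~~…
[10] q1 h=26  …~~~~~~[~]~~~~~~…
[11] q1 h=27  …~~~~~~[~]~~~~~~…
[12] q1 h=28  …~~~~~~[~]~~~~~~…
[13] q1 h=29  …~~~~~~[~]~~~~~~…
[14] q1 h=30  …~~~~~~[~]~~~~~~…
[15] q1 h=31  …~~~~~~[~]~~~~~~…
[16] q1 h=32  …~~~~~~[~]~~~~~~…
[17] q1 h=33  …~~~~~~[~]~~~~~~…
[18] q1 h=34  …~~~~~~[~]~~~~~~|
[19] q1 h=35  …~~~~~~[~]~~~~~|
[20] q1 h=36  …~~~~~~[~]~~~~|
[21] q1 h=37  …~~~~~~[~]~~~|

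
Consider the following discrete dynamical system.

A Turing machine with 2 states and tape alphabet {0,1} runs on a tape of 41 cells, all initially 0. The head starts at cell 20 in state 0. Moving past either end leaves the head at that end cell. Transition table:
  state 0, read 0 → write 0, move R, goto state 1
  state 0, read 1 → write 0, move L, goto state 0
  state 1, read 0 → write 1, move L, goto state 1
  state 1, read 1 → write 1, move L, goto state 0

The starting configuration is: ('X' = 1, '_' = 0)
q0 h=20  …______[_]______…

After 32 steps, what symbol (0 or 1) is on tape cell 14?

1

t=0: q0 h=20  …______[_]______…
t=1: q1 h=21  …______[_]______…
t=2: q1 h=20  …______[_]X_____…
t=3: q1 h=19  …______[_]XX____…
t=4: q1 h=18  …______[_]XXX___…
t=5: q1 h=17  …______[_]XXXX__…
t=6: q1 h=16  …______[_]XXXXX_…
t=7: q1 h=15  …______[_]XXXXXX…
t=8: q1 h=14  …______[_]XXXXXX…
t=9: q1 h=13  …______[_]XXXXXX…
t=10: q1 h=12  …______[_]XXXXXX…
t=11: q1 h=11  …______[_]XXXXXX…
t=12: q1 h=10  …______[_]XXXXXX…
t=13: q1 h= 9  …______[_]XXXXXX…
t=14: q1 h= 8  …______[_]XXXXXX…
t=15: q1 h= 7  …______[_]XXXXXX…
t=16: q1 h= 6  |______[_]XXXXXX…
t=17: q1 h= 5  |_____[_]XXXXXX…
t=18: q1 h= 4  |____[_]XXXXXX…
t=19: q1 h= 3  |___[_]XXXXXX…
t=20: q1 h= 2  |__[_]XXXXXX…
t=21: q1 h= 1  |_[_]XXXXXX…
t=22: q1 h= 0  |[_]XXXXXX…
t=23: q1 h= 0  |[X]XXXXXX…
t=24: q0 h= 0  |[X]XXXXXX…
t=25: q0 h= 0  |[_]XXXXXX…
t=26: q1 h= 1  |_[X]XXXXXX…
t=27: q0 h= 0  |[_]XXXXXX…
t=28: q1 h= 1  |_[X]XXXXXX…
t=29: q0 h= 0  |[_]XXXXXX…
t=30: q1 h= 1  |_[X]XXXXXX…
t=31: q0 h= 0  |[_]XXXXXX…
t=32: q1 h= 1  |_[X]XXXXXX…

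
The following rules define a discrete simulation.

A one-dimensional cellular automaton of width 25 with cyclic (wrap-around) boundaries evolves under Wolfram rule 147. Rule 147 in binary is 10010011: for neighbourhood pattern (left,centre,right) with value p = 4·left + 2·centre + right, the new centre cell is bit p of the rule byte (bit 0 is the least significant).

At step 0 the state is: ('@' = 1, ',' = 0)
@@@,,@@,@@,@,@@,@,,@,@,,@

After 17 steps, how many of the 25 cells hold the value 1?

k=0  @@@,,@@,@@,@,@@,@,,@,@,,@
k=1  @@,@@,,,,,,,,,,,,@@,,,@@,
k=2  ,,,,,@@@@@@@@@@@@,,@@@,,,
k=3  @@@@@,@@@@@@@@@@,@@,@,@@@
k=4  @@@@,,,@@@@@@@@,,,,,,,,@@
k=5  @@@,@@@,@@@@@@,@@@@@@@@,@
k=6  @@,,,@,,,@@@@,,,@@@@@@,,,
k=7  ,,@@@,@@@,@@,@@@,@@@@,@@@
k=8  @@,@,,,@,,,,,,@,,,@@,,,@,
k=9  ,,,,@@@,@@@@@@,@@@,,@@@,,
k=10  @@@@,@,,,@@@@,,,@,@@,@,@@
k=11  @@@,,,@@@,@@,@@@,,,,,,,,@
k=12  @@,@@@,@,,,,,,@,@@@@@@@@,
k=13  ,,,,@,,,@@@@@@,,,@@@@@@,,
k=14  @@@@,@@@,@@@@,@@@,@@@@,@@
k=15  @@@,,,@,,,@@,,,@,,,@@,,,@
k=16  @@,@@@,@@@,,@@@,@@@,,@@@,
k=17  ,,,,@,,,@,@@,@,,,@,@@,@,,

9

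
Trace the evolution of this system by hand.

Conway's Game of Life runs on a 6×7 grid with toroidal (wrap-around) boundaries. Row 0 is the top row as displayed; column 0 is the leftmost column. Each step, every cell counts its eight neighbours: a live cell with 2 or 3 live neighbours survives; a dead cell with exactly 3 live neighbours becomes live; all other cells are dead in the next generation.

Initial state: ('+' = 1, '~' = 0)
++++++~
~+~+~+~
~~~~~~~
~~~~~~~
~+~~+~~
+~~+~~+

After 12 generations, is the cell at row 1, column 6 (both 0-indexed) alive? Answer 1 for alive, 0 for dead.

1

0) ++++++~
~+~+~+~
~~~~~~~
~~~~~~~
~+~~+~~
+~~+~~+
1) ~~~~~+~
++~+~++
~~~~~~~
~~~~~~~
+~~~~~~
~~~~~~+
2) ~~~~++~
+~~~+++
+~~~~~+
~~~~~~~
~~~~~~~
~~~~~~+
3) +~~~+~~
+~~~+~~
+~~~~~~
~~~~~~~
~~~~~~~
~~~~~+~
4) ~~~~+++
++~~~~+
~~~~~~~
~~~~~~~
~~~~~~~
~~~~~~~
5) ~~~~~++
+~~~~~+
+~~~~~~
~~~~~~~
~~~~~~~
~~~~~+~
6) +~~~~+~
+~~~~+~
+~~~~~+
~~~~~~~
~~~~~~~
~~~~~++
7) +~~~++~
++~~~+~
+~~~~~+
~~~~~~~
~~~~~~~
~~~~~++
8) ++~~+~~
~+~~++~
++~~~~+
~~~~~~~
~~~~~~~
~~~~+++
9) ++~+~~~
~~+~++~
++~~~++
+~~~~~~
~~~~~+~
+~~~+++
10) ++++~~~
~~++++~
++~~++~
++~~~+~
+~~~++~
++~~++~
11) +~~~~~~
~~~~~+~
+~~~~~~
~~~~~~~
~~~~~~~
~~~~~+~
12) ~~~~~~+
~~~~~~+
~~~~~~~
~~~~~~~
~~~~~~~
~~~~~~~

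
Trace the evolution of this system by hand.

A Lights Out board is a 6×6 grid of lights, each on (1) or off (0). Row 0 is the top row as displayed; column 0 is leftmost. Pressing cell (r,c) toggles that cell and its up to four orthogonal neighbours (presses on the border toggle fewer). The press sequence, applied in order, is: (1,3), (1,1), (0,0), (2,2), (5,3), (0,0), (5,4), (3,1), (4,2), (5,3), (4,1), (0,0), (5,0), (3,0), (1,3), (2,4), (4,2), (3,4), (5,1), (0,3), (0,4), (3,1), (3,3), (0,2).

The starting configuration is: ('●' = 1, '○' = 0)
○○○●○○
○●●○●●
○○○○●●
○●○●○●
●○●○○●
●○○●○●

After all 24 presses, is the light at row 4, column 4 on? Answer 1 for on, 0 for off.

0

[0] ○○○●○○
○●●○●●
○○○○●●
○●○●○●
●○●○○●
●○○●○●
[1] ○○○○○○
○●○●○●
○○○●●●
○●○●○●
●○●○○●
●○○●○●
[2] ○●○○○○
●○●●○●
○●○●●●
○●○●○●
●○●○○●
●○○●○●
[3] ●○○○○○
○○●●○●
○●○●●●
○●○●○●
●○●○○●
●○○●○●
[4] ●○○○○○
○○○●○●
○○●○●●
○●●●○●
●○●○○●
●○○●○●
[5] ●○○○○○
○○○●○●
○○●○●●
○●●●○●
●○●●○●
●○●○●●
[6] ○●○○○○
●○○●○●
○○●○●●
○●●●○●
●○●●○●
●○●○●●
[7] ○●○○○○
●○○●○●
○○●○●●
○●●●○●
●○●●●●
●○●●○○
[8] ○●○○○○
●○○●○●
○●●○●●
●○○●○●
●●●●●●
●○●●○○
[9] ○●○○○○
●○○●○●
○●●○●●
●○●●○●
●○○○●●
●○○●○○
[10] ○●○○○○
●○○●○●
○●●○●●
●○●●○●
●○○●●●
●○●○●○
[11] ○●○○○○
●○○●○●
○●●○●●
●●●●○●
○●●●●●
●●●○●○
[12] ●○○○○○
○○○●○●
○●●○●●
●●●●○●
○●●●●●
●●●○●○
[13] ●○○○○○
○○○●○●
○●●○●●
●●●●○●
●●●●●●
○○●○●○
[14] ●○○○○○
○○○●○●
●●●○●●
○○●●○●
○●●●●●
○○●○●○
[15] ●○○●○○
○○●○●●
●●●●●●
○○●●○●
○●●●●●
○○●○●○
[16] ●○○●○○
○○●○○●
●●●○○○
○○●●●●
○●●●●●
○○●○●○
[17] ●○○●○○
○○●○○●
●●●○○○
○○○●●●
○○○○●●
○○○○●○
[18] ●○○●○○
○○●○○●
●●●○●○
○○○○○○
○○○○○●
○○○○●○
[19] ●○○●○○
○○●○○●
●●●○●○
○○○○○○
○●○○○●
●●●○●○
[20] ●○●○●○
○○●●○●
●●●○●○
○○○○○○
○●○○○●
●●●○●○
[21] ●○●●○●
○○●●●●
●●●○●○
○○○○○○
○●○○○●
●●●○●○
[22] ●○●●○●
○○●●●●
●○●○●○
●●●○○○
○○○○○●
●●●○●○
[23] ●○●●○●
○○●●●●
●○●●●○
●●○●●○
○○○●○●
●●●○●○
[24] ●●○○○●
○○○●●●
●○●●●○
●●○●●○
○○○●○●
●●●○●○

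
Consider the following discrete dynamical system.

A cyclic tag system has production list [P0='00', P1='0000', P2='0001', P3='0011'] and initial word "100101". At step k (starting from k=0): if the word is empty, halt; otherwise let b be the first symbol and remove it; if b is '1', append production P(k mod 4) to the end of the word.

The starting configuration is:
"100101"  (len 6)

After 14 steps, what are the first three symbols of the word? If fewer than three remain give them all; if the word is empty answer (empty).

000

0) "100101"  (len 6)
1) "0010100"  (len 7)
2) "010100"  (len 6)
3) "10100"  (len 5)
4) "01000011"  (len 8)
5) "1000011"  (len 7)
6) "0000110000"  (len 10)
7) "000110000"  (len 9)
8) "00110000"  (len 8)
9) "0110000"  (len 7)
10) "110000"  (len 6)
11) "100000001"  (len 9)
12) "000000010011"  (len 12)
13) "00000010011"  (len 11)
14) "0000010011"  (len 10)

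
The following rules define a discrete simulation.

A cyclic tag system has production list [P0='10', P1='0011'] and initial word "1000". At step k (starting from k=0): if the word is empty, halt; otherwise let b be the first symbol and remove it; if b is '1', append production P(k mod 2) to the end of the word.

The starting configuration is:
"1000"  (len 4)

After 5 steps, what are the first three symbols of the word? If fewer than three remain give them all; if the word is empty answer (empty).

010

0) "1000"  (len 4)
1) "00010"  (len 5)
2) "0010"  (len 4)
3) "010"  (len 3)
4) "10"  (len 2)
5) "010"  (len 3)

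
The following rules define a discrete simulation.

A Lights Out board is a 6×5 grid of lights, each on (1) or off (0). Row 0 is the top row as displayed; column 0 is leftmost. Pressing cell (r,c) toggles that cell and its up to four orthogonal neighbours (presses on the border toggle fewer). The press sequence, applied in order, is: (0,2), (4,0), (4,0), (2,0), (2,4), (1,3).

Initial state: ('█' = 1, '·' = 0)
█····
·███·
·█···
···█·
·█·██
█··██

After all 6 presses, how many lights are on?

17

step 0: █····
·███·
·█···
···█·
·█·██
█··██
step 1: ████·
·█·█·
·█···
···█·
·█·██
█··██
step 2: ████·
·█·█·
·█···
█··█·
█··██
···██
step 3: ████·
·█·█·
·█···
···█·
·█·██
█··██
step 4: ████·
██·█·
█····
█··█·
·█·██
█··██
step 5: ████·
██·██
█··██
█··██
·█·██
█··██
step 6: ███··
███··
█···█
█··██
·█·██
█··██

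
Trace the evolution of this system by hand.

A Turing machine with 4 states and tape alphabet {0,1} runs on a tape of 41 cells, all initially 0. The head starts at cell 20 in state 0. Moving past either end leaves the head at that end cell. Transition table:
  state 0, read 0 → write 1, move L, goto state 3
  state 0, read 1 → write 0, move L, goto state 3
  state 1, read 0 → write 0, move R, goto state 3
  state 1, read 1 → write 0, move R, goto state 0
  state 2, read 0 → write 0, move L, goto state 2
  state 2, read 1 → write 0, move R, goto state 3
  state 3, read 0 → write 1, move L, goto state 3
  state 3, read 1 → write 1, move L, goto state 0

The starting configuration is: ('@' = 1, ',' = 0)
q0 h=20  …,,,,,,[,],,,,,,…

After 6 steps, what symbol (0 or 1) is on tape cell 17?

1

gen 0: q0 h=20  …,,,,,,[,],,,,,,…
gen 1: q3 h=19  …,,,,,,[,]@,,,,,…
gen 2: q3 h=18  …,,,,,,[,]@@,,,,…
gen 3: q3 h=17  …,,,,,,[,]@@@,,,…
gen 4: q3 h=16  …,,,,,,[,]@@@@,,…
gen 5: q3 h=15  …,,,,,,[,]@@@@@,…
gen 6: q3 h=14  …,,,,,,[,]@@@@@@…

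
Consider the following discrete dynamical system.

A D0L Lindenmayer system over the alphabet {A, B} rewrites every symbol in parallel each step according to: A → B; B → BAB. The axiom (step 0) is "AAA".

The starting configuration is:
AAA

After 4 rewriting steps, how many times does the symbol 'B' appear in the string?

t=0: AAA
t=1: BBB
t=2: BABBABBAB
t=3: BABBBABBABBBABBABBBAB
t=4: BABBBABBABBABBBABBABBBABBABBABBBABBABBBABBABBABBBAB

36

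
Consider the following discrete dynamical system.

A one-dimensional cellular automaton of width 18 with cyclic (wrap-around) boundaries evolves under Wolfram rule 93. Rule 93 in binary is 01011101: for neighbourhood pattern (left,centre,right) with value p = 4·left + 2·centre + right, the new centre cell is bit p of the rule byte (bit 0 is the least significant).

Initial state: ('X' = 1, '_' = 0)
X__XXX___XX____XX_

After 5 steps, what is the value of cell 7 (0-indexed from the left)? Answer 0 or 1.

1

0) X__XXX___XX____XX_
1) XX_X_XXX_XXXXX_XX_
2) XX_X_X_X_X___X_XX_
3) XX_X_X_X_XXX_X_XX_
4) XX_X_X_X_X_X_X_XX_
5) XX_X_X_X_X_X_X_XX_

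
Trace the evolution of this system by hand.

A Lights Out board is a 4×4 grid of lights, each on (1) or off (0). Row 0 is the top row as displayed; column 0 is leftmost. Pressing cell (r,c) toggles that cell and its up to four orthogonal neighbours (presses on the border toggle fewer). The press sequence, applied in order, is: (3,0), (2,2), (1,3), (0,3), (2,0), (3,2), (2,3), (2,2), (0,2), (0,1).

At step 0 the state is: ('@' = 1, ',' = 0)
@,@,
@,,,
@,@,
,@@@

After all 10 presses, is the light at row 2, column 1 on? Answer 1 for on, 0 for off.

0) @,@,
@,,,
@,@,
,@@@
1) @,@,
@,,,
,,@,
@,@@
2) @,@,
@,@,
,@,@
@,,@
3) @,@@
@,,@
,@,,
@,,@
4) @,,,
@,,,
,@,,
@,,@
5) @,,,
,,,,
@,,,
,,,@
6) @,,,
,,,,
@,@,
,@@,
7) @,,,
,,,@
@,,@
,@@@
8) @,,,
,,@@
@@@,
,@,@
9) @@@@
,,,@
@@@,
,@,@
10) ,,,@
,@,@
@@@,
,@,@

1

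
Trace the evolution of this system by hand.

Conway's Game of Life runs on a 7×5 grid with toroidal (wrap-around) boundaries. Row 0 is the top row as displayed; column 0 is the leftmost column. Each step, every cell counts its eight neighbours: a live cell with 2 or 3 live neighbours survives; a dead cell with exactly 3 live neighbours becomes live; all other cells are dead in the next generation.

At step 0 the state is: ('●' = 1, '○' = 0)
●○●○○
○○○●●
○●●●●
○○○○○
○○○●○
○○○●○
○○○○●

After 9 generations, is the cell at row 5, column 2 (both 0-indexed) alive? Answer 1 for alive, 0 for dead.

t=0: ●○●○○
○○○●●
○●●●●
○○○○○
○○○●○
○○○●○
○○○○●
t=1: ●○○○○
○○○○○
●○●○●
○○○○●
○○○○○
○○○●●
○○○●●
t=2: ○○○○●
●●○○●
●○○●●
●○○●●
○○○●●
○○○●●
●○○●○
t=3: ○●○●○
○●○○○
○○●○○
○○●○○
○○●○○
●○●○○
●○○●○
t=4: ●●○○●
○●○○○
○●●○○
○●●●○
○○●●○
○○●●●
●○○●○
t=5: ○●●○●
○○○○○
●○○●○
○○○○○
○○○○○
○●○○○
○○○○○
t=6: ○○○○○
●●●●●
○○○○○
○○○○○
○○○○○
○○○○○
●●●○○
t=7: ○○○○○
●●●●●
●●●●●
○○○○○
○○○○○
○●○○○
○●○○○
t=8: ○○○●●
○○○○○
○○○○○
●●●●●
○○○○○
○○○○○
○○○○○
t=9: ○○○○○
○○○○○
●●●●●
●●●●●
●●●●●
○○○○○
○○○○○

0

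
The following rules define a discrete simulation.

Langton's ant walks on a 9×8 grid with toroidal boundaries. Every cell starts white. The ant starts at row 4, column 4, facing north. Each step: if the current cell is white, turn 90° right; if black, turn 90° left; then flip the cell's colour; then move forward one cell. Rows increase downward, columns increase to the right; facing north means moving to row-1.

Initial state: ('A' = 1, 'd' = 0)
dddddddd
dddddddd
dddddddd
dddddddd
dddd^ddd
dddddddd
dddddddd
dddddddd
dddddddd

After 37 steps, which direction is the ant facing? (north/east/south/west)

t=0: dddddddd
dddddddd
dddddddd
dddddddd
dddd^ddd
dddddddd
dddddddd
dddddddd
dddddddd
t=1: dddddddd
dddddddd
dddddddd
dddddddd
ddddA>dd
dddddddd
dddddddd
dddddddd
dddddddd
t=2: dddddddd
dddddddd
dddddddd
dddddddd
ddddAAdd
dddddvdd
dddddddd
dddddddd
dddddddd
t=3: dddddddd
dddddddd
dddddddd
dddddddd
ddddAAdd
dddd<Add
dddddddd
dddddddd
dddddddd
t=4: dddddddd
dddddddd
dddddddd
dddddddd
dddd^Add
ddddAAdd
dddddddd
dddddddd
dddddddd
t=5: dddddddd
dddddddd
dddddddd
dddddddd
ddd<dAdd
ddddAAdd
dddddddd
dddddddd
dddddddd
t=6: dddddddd
dddddddd
dddddddd
ddd^dddd
dddAdAdd
ddddAAdd
dddddddd
dddddddd
dddddddd
t=7: dddddddd
dddddddd
dddddddd
dddA>ddd
dddAdAdd
ddddAAdd
dddddddd
dddddddd
dddddddd
t=8: dddddddd
dddddddd
dddddddd
dddAAddd
dddAvAdd
ddddAAdd
dddddddd
dddddddd
dddddddd
t=9: dddddddd
dddddddd
dddddddd
dddAAddd
ddd<AAdd
ddddAAdd
dddddddd
dddddddd
dddddddd
t=10: dddddddd
dddddddd
dddddddd
dddAAddd
ddddAAdd
dddvAAdd
dddddddd
dddddddd
dddddddd
t=11: dddddddd
dddddddd
dddddddd
dddAAddd
ddddAAdd
dd<AAAdd
dddddddd
dddddddd
dddddddd
t=12: dddddddd
dddddddd
dddddddd
dddAAddd
dd^dAAdd
ddAAAAdd
dddddddd
dddddddd
dddddddd
t=13: dddddddd
dddddddd
dddddddd
dddAAddd
ddA>AAdd
ddAAAAdd
dddddddd
dddddddd
dddddddd
t=14: dddddddd
dddddddd
dddddddd
dddAAddd
ddAAAAdd
ddAvAAdd
dddddddd
dddddddd
dddddddd
t=15: dddddddd
dddddddd
dddddddd
dddAAddd
ddAAAAdd
ddAd>Add
dddddddd
dddddddd
dddddddd
t=16: dddddddd
dddddddd
dddddddd
dddAAddd
ddAA^Add
ddAddAdd
dddddddd
dddddddd
dddddddd
t=17: dddddddd
dddddddd
dddddddd
dddAAddd
ddA<dAdd
ddAddAdd
dddddddd
dddddddd
dddddddd
t=18: dddddddd
dddddddd
dddddddd
dddAAddd
ddAddAdd
ddAvdAdd
dddddddd
dddddddd
dddddddd
t=19: dddddddd
dddddddd
dddddddd
dddAAddd
ddAddAdd
dd<AdAdd
dddddddd
dddddddd
dddddddd
t=20: dddddddd
dddddddd
dddddddd
dddAAddd
ddAddAdd
dddAdAdd
ddvddddd
dddddddd
dddddddd
t=21: dddddddd
dddddddd
dddddddd
dddAAddd
ddAddAdd
dddAdAdd
d<Addddd
dddddddd
dddddddd
t=22: dddddddd
dddddddd
dddddddd
dddAAddd
ddAddAdd
d^dAdAdd
dAAddddd
dddddddd
dddddddd
t=23: dddddddd
dddddddd
dddddddd
dddAAddd
ddAddAdd
dA>AdAdd
dAAddddd
dddddddd
dddddddd
t=24: dddddddd
dddddddd
dddddddd
dddAAddd
ddAddAdd
dAAAdAdd
dAvddddd
dddddddd
dddddddd
t=25: dddddddd
dddddddd
dddddddd
dddAAddd
ddAddAdd
dAAAdAdd
dAd>dddd
dddddddd
dddddddd
t=26: dddddddd
dddddddd
dddddddd
dddAAddd
ddAddAdd
dAAAdAdd
dAdAdddd
dddvdddd
dddddddd
t=27: dddddddd
dddddddd
dddddddd
dddAAddd
ddAddAdd
dAAAdAdd
dAdAdddd
dd<Adddd
dddddddd
t=28: dddddddd
dddddddd
dddddddd
dddAAddd
ddAddAdd
dAAAdAdd
dA^Adddd
ddAAdddd
dddddddd
t=29: dddddddd
dddddddd
dddddddd
dddAAddd
ddAddAdd
dAAAdAdd
dAA>dddd
ddAAdddd
dddddddd
t=30: dddddddd
dddddddd
dddddddd
dddAAddd
ddAddAdd
dAA^dAdd
dAAddddd
ddAAdddd
dddddddd
t=31: dddddddd
dddddddd
dddddddd
dddAAddd
ddAddAdd
dA<ddAdd
dAAddddd
ddAAdddd
dddddddd
t=32: dddddddd
dddddddd
dddddddd
dddAAddd
ddAddAdd
dAdddAdd
dAvddddd
ddAAdddd
dddddddd
t=33: dddddddd
dddddddd
dddddddd
dddAAddd
ddAddAdd
dAdddAdd
dAd>dddd
ddAAdddd
dddddddd
t=34: dddddddd
dddddddd
dddddddd
dddAAddd
ddAddAdd
dAdddAdd
dAdAdddd
ddAvdddd
dddddddd
t=35: dddddddd
dddddddd
dddddddd
dddAAddd
ddAddAdd
dAdddAdd
dAdAdddd
ddAd>ddd
dddddddd
t=36: dddddddd
dddddddd
dddddddd
dddAAddd
ddAddAdd
dAdddAdd
dAdAdddd
ddAdAddd
ddddvddd
t=37: dddddddd
dddddddd
dddddddd
dddAAddd
ddAddAdd
dAdddAdd
dAdAdddd
ddAdAddd
ddd<Addd

west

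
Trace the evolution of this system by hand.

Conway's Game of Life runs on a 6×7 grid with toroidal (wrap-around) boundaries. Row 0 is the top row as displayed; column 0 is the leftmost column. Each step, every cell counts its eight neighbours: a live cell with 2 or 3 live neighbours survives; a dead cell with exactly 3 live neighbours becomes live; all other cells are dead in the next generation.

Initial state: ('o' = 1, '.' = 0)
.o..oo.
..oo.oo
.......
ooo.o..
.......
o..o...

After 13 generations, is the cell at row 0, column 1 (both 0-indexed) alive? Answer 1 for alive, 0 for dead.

k=0  .o..oo.
..oo.oo
.......
ooo.o..
.......
o..o...
k=1  oo...o.
..oo.oo
o...ooo
.o.....
o.oo...
....o..
k=2  oooo.o.
..oo...
ooooo..
.ooooo.
.ooo...
o.ooo.o
k=3  o....o.
......o
o....o.
.....o.
......o
.....oo
k=4  o....o.
o....o.
.....o.
.....o.
......o
o....o.
k=5  oo..oo.
....oo.
....oo.
.....oo
.....oo
o....o.
k=6  oo.....
...o...
.......
.......
o...o..
oo.....
k=7  ooo....
.......
.......
.......
oo.....
......o
k=8  oo.....
.o.....
.......
.......
o......
..o...o
k=9  ooo....
oo.....
.......
.......
.......
......o
k=10  ..o...o
o.o....
.......
.......
.......
oo.....
k=11  ..o...o
.o.....
.......
.......
.......
oo.....
k=12  ..o....
.......
.......
.......
.......
oo.....
k=13  .o.....
.......
.......
.......
.......
.o.....

1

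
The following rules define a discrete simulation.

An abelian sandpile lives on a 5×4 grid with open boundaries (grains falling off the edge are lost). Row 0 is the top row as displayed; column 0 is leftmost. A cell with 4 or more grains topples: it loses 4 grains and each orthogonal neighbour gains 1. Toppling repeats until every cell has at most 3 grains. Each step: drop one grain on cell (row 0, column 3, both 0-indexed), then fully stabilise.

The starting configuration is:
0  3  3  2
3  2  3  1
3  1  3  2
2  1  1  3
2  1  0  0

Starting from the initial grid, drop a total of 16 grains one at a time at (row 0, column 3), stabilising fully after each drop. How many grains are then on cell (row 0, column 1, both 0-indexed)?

2

0) 0  3  3  2
3  2  3  1
3  1  3  2
2  1  1  3
2  1  0  0
1) 0  3  3  3
3  2  3  1
3  1  3  2
2  1  1  3
2  1  0  0
2) 2  1  2  1
1  2  2  3
1  0  1  3
3  2  2  3
2  1  0  0
3) 2  1  2  2
1  2  2  3
1  0  1  3
3  2  2  3
2  1  0  0
4) 2  1  2  3
1  2  2  3
1  0  1  3
3  2  2  3
2  1  0  0
5) 2  1  3  1
1  2  3  1
1  0  2  1
3  2  3  0
2  1  0  1
6) 2  1  3  2
1  2  3  1
1  0  2  1
3  2  3  0
2  1  0  1
7) 2  1  3  3
1  2  3  1
1  0  2  1
3  2  3  0
2  1  0  1
8) 2  2  1  1
1  3  0  3
1  0  3  1
3  2  3  0
2  1  0  1
9) 2  2  1  2
1  3  0  3
1  0  3  1
3  2  3  0
2  1  0  1
10) 2  2  1  3
1  3  0  3
1  0  3  1
3  2  3  0
2  1  0  1
11) 2  2  2  1
1  3  1  0
1  0  3  2
3  2  3  0
2  1  0  1
12) 2  2  2  2
1  3  1  0
1  0  3  2
3  2  3  0
2  1  0  1
13) 2  2  2  3
1  3  1  0
1  0  3  2
3  2  3  0
2  1  0  1
14) 2  2  3  0
1  3  1  1
1  0  3  2
3  2  3  0
2  1  0  1
15) 2  2  3  1
1  3  1  1
1  0  3  2
3  2  3  0
2  1  0  1
16) 2  2  3  2
1  3  1  1
1  0  3  2
3  2  3  0
2  1  0  1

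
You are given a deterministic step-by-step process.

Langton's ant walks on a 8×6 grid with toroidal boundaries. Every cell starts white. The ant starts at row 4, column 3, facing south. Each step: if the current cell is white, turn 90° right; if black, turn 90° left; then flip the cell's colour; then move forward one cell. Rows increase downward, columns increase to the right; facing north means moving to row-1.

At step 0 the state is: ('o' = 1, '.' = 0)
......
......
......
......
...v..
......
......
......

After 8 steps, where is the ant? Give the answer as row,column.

k=0  ......
......
......
......
...v..
......
......
......
k=1  ......
......
......
......
..<o..
......
......
......
k=2  ......
......
......
..^...
..oo..
......
......
......
k=3  ......
......
......
..o>..
..oo..
......
......
......
k=4  ......
......
......
..oo..
..ov..
......
......
......
k=5  ......
......
......
..oo..
..o.>.
......
......
......
k=6  ......
......
......
..oo..
..o.o.
....v.
......
......
k=7  ......
......
......
..oo..
..o.o.
...<o.
......
......
k=8  ......
......
......
..oo..
..o^o.
...oo.
......
......

4,3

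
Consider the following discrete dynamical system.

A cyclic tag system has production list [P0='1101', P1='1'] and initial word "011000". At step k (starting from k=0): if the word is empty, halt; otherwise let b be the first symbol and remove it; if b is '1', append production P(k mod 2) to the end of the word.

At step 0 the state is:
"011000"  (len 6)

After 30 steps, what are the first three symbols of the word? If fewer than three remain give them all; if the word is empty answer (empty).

101

step 0: "011000"  (len 6)
step 1: "11000"  (len 5)
step 2: "10001"  (len 5)
step 3: "00011101"  (len 8)
step 4: "0011101"  (len 7)
step 5: "011101"  (len 6)
step 6: "11101"  (len 5)
step 7: "11011101"  (len 8)
step 8: "10111011"  (len 8)
step 9: "01110111101"  (len 11)
step 10: "1110111101"  (len 10)
step 11: "1101111011101"  (len 13)
step 12: "1011110111011"  (len 13)
step 13: "0111101110111101"  (len 16)
step 14: "111101110111101"  (len 15)
step 15: "111011101111011101"  (len 18)
step 16: "110111011110111011"  (len 18)
step 17: "101110111101110111101"  (len 21)
step 18: "011101111011101111011"  (len 21)
step 19: "11101111011101111011"  (len 20)
step 20: "11011110111011110111"  (len 20)
step 21: "10111101110111101111101"  (len 23)
step 22: "01111011101111011111011"  (len 23)
step 23: "1111011101111011111011"  (len 22)
step 24: "1110111011110111110111"  (len 22)
step 25: "1101110111101111101111101"  (len 25)
step 26: "1011101111011111011111011"  (len 25)
step 27: "0111011110111110111110111101"  (len 28)
step 28: "111011110111110111110111101"  (len 27)
step 29: "110111101111101111101111011101"  (len 30)
step 30: "101111011111011111011110111011"  (len 30)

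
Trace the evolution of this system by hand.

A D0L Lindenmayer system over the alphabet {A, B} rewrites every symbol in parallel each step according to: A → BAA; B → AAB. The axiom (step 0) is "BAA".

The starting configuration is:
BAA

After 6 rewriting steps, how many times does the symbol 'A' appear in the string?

k=0  BAA
k=1  AABBAABAA
k=2  BAABAAAABAABBAABAAAABBAABAA
k=3  AABBAABAAAABBAABAABAABAAAABBAABAAAABAABBAABAAAABBAABAABAABAAAABAABBAABAAAABBAABAA
k=4  BAABAAAABAABBAABAAAABBAABAABAABAAAABAABBAABAAAABBAABAAAABB…AAABBAABAAAABAABBAABAAAABBAABAABAABAAAABAABBAABAAAABBAABAA  (len 243)
k=5  AABBAABAAAABBAABAABAABAAAABBAABAAAABAABBAABAAAABBAABAABAAB…AAABBAABAAAABAABBAABAAAABBAABAABAABAAAABAABBAABAAAABBAABAA  (len 729)
k=6  BAABAAAABAABBAABAAAABBAABAABAABAAAABAABBAABAAAABBAABAAAABB…AAABBAABAAAABAABBAABAAAABBAABAABAABAAAABAABBAABAAAABBAABAA  (len 2187)

1458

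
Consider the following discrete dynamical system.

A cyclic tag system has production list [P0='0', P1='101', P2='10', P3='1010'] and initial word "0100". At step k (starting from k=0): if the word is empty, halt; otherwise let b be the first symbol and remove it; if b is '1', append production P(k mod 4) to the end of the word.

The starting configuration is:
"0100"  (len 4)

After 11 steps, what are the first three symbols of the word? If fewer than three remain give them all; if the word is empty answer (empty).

(empty)

0) "0100"  (len 4)
1) "100"  (len 3)
2) "00101"  (len 5)
3) "0101"  (len 4)
4) "101"  (len 3)
5) "010"  (len 3)
6) "10"  (len 2)
7) "010"  (len 3)
8) "10"  (len 2)
9) "00"  (len 2)
10) "0"  (len 1)
11) (halted — word empty)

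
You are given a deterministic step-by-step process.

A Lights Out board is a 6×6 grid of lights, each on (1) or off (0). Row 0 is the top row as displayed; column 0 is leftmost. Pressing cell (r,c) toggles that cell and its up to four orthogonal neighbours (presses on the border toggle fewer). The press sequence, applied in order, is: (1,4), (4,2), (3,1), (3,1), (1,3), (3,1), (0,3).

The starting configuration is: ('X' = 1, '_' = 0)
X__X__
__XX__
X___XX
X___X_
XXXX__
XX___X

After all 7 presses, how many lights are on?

16

gen 0: X__X__
__XX__
X___XX
X___X_
XXXX__
XX___X
gen 1: X__XX_
__X_XX
X____X
X___X_
XXXX__
XX___X
gen 2: X__XX_
__X_XX
X____X
X_X_X_
X_____
XXX__X
gen 3: X__XX_
__X_XX
XX___X
_X__X_
XX____
XXX__X
gen 4: X__XX_
__X_XX
X____X
X_X_X_
X_____
XXX__X
gen 5: X___X_
___X_X
X__X_X
X_X_X_
X_____
XXX__X
gen 6: X___X_
___X_X
XX_X_X
_X__X_
XX____
XXX__X
gen 7: X_XX__
_____X
XX_X_X
_X__X_
XX____
XXX__X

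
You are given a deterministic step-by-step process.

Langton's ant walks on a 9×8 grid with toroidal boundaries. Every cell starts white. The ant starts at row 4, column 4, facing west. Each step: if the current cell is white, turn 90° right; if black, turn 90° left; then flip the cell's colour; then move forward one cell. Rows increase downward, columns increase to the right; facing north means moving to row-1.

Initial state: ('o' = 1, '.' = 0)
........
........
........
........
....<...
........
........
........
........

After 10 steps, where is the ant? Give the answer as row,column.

[0] ........
........
........
........
....<...
........
........
........
........
[1] ........
........
........
....^...
....o...
........
........
........
........
[2] ........
........
........
....o>..
....o...
........
........
........
........
[3] ........
........
........
....oo..
....ov..
........
........
........
........
[4] ........
........
........
....oo..
....<o..
........
........
........
........
[5] ........
........
........
....oo..
.....o..
....v...
........
........
........
[6] ........
........
........
....oo..
.....o..
...<o...
........
........
........
[7] ........
........
........
....oo..
...^.o..
...oo...
........
........
........
[8] ........
........
........
....oo..
...o>o..
...oo...
........
........
........
[9] ........
........
........
....oo..
...ooo..
...ov...
........
........
........
[10] ........
........
........
....oo..
...ooo..
...o.>..
........
........
........

5,5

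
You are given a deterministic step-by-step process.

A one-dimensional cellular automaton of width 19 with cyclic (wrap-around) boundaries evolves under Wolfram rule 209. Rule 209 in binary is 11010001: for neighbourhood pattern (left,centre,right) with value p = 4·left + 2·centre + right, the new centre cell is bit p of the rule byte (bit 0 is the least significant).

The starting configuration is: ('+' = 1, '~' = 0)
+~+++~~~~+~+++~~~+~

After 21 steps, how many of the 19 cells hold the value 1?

15

k=0  +~+++~~~~+~+++~~~+~
k=1  ~~~+++++~~~~++++~~~
k=2  ++~~+++++++~~++++++
k=3  +++~~+++++++~~+++++
k=4  ++++~~+++++++~~++++
k=5  +++++~~+++++++~~+++
k=6  ++++++~~+++++++~~++
k=7  +++++++~~+++++++~~+
k=8  ++++++++~~+++++++~~
k=9  ~++++++++~~+++++++~
k=10  ~~++++++++~~+++++++
k=11  +~~++++++++~~++++++
k=12  ++~~++++++++~~+++++
k=13  +++~~++++++++~~++++
k=14  ++++~~++++++++~~+++
k=15  +++++~~++++++++~~++
k=16  ++++++~~++++++++~~+
k=17  +++++++~~++++++++~~
k=18  ~+++++++~~++++++++~
k=19  ~~+++++++~~++++++++
k=20  +~~+++++++~~+++++++
k=21  ++~~+++++++~~++++++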